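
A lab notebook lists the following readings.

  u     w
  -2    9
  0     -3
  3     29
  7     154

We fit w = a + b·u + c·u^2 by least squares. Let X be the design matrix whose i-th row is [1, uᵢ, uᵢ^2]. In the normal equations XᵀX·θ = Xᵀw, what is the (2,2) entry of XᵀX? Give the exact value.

62

Row 2 ↔ basis u, column 2 ↔ basis u, so (XᵀX)_{2,2} = Σᵢ (u)·(u) = (-2)·(-2) + (0)·(0) + (3)·(3) + (7)·(7) = 62.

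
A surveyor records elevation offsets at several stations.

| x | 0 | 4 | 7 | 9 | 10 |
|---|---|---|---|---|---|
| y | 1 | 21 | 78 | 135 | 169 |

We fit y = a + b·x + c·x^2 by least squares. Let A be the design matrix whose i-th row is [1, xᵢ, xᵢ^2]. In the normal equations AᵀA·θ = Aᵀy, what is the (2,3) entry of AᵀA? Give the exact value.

Row 2 ↔ basis x, column 3 ↔ basis x^2, so (AᵀA)_{2,3} = Σᵢ (x)·(x^2) = (0)·(0) + (4)·(16) + (7)·(49) + (9)·(81) + (10)·(100) = 2136.

2136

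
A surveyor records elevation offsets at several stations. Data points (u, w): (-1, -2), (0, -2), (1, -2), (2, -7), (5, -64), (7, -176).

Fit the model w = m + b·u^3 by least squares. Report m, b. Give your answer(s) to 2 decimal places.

Compute the Gram sums: Σ1 = 6, Σu^3 = 476, Σu^3·u^3 = 133340.
For Aᵀw: Σw = -253, Σu^3·w = -68424.
Normal equations: [[6, 476]; [476, 133340]]·[m, b]ᵀ = [-253, -68424]ᵀ.
det = 6·133340 − 476² = 573464.
m = ((-253)·133340 − 476·(-68424))/573464 = -291299/143366; b = (6·(-68424) − 476·(-253))/573464 = -72529/143366.

m = -2.03, b = -0.51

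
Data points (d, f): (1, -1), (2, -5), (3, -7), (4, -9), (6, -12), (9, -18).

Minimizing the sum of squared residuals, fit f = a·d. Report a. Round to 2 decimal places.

Sums needed: Σd·d = 147.
Right-hand side: Σd·f = -302.
AᵀA·[a]ᵀ = Aᵀf becomes [[147]]·[a]ᵀ = [-302]ᵀ.
Hence a = -302 / 147 ≈ -2.05442.

a = -2.05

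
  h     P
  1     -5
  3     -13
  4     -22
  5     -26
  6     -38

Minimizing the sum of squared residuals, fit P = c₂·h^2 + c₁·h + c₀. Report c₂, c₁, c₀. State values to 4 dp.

c₂ = -0.7216, c₁ = -1.4124, c₀ = -2.8763

The normal system MᵀM·[c₂, c₁, c₀]ᵀ = MᵀP is [[2259, 433, 87]; [433, 87, 19]; [87, 19, 5]]·[c₂, c₁, c₀]ᵀ = [-2492, -490, -104]ᵀ.
Row-reducing yields c₂ = -70/97, c₁ = -137/97, c₀ = -279/97.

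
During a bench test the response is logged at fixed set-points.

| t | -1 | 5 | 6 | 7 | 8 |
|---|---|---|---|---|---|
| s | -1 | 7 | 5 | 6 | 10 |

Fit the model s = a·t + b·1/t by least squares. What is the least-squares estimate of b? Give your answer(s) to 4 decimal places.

Normal-equation sums: Σt·t = 175, Σt·1/t = 5, Σ1/t·1/t = 778849/705600.
Moment sums: Σt·s = 188, Σ1/t·s = 2243/420.
Normal equations: [[175, 5]; [5, 778849/705600]]·[a, b]ᵀ = [188, 2243/420]ᵀ.
Δ = 175·(778849/705600) − 5² = 678049/4032.
a = (188·(778849/705600) − 5·(2243/420))/(678049/4032) = 127582412/118658575; b = (175·(2243/420) − 5·188)/(678049/4032) = -21840/678049.

b = -0.0322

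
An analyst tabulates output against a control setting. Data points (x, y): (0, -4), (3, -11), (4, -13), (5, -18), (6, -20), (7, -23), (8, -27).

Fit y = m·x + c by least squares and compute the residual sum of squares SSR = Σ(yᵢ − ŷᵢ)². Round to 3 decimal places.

From the data, Σx·x = 199, Σx = 33, Σ1 = 7.
Right-hand side: Σx·y = -672, Σy = -116.
Normal equations: [[199, 33]; [33, 7]]·[m, c]ᵀ = [-672, -116]ᵀ.
Determinant 199·7 − 33² = 304.
m = ((-672)·7 − 33·(-116))/304 = -219/76; c = (199·(-116) − 33·(-672))/304 = -227/76.
Residuals: -77/76, 12/19, 115/76, -23/38, 21/76, 3/19, -73/76; SSR = 97/19.

SSR = 5.105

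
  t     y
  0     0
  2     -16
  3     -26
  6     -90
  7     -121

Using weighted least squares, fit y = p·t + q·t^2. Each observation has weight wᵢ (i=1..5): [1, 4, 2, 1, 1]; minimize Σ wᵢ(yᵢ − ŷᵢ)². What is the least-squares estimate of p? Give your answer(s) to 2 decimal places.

p = -3.43

From the data, Σwᵢ·t·t = 119, Σwᵢ·t·t^2 = 645, Σwᵢ·t^2·t^2 = 3923.
Moment sums: Σwᵢ·t·y = -1671, Σwᵢ·t^2·y = -9893.
Normal equations: [[119, 645]; [645, 3923]]·[p, q]ᵀ = [-1671, -9893]ᵀ.
Determinant 119·3923 − 645² = 50812.
p = ((-1671)·3923 − 645·(-9893))/50812 = -43587/12703; q = (119·(-9893) − 645·(-1671))/50812 = -24868/12703.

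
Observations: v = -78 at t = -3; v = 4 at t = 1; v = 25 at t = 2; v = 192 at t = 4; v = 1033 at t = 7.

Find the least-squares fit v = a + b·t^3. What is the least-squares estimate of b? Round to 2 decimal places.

b = 3.01

Sums needed: Σ1 = 5, Σt^3 = 389, Σt^3·t^3 = 122539.
For Mᵀv: Σv = 1176, Σt^3·v = 368917.
MᵀM·[a, b]ᵀ = Mᵀv becomes [[5, 389]; [389, 122539]]·[a, b]ᵀ = [1176, 368917]ᵀ.
det = 5·122539 − 389² = 461374.
a = (1176·122539 − 389·368917)/461374 = 597151/461374; b = (5·368917 − 389·1176)/461374 = 1387121/461374.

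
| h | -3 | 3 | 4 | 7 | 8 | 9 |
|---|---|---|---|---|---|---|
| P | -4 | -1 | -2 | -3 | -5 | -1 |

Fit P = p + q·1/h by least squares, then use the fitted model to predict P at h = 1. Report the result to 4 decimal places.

P̂ = 0.7260

The normal system MᵀM·[p, q]ᵀ = MᵀP is [[6, 317/504]; [317/504, 84613/254016]]·[p, q]ᵀ = [-16, -335/504]ᵀ.
Δ = 6·(84613/254016) − (317/504)² = 407189/254016.
p = ((-16)·(84613/254016) − (317/504)·(-335/504))/(407189/254016) = -1247613/407189; q = (6·(-335/504) − (317/504)·(-16))/(407189/254016) = 1543248/407189.
At h = 1: P̂ = (-1247613/407189)·(1) + (1543248/407189)·(1) = 295635/407189.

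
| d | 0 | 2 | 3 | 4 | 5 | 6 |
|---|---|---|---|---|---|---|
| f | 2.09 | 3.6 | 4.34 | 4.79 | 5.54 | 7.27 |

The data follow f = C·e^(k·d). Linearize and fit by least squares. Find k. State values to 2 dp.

With ln fᵢ as the transformed response and dᵢ as the regressor:
Σd = 20.0000, Σ(d)² = 90.0000, Σln f = 8.7483, Σd·ln f = 33.6941.
Equations: 90.0000·k + 20.0000·ln C = 33.6941;  20.0000·k + 6·ln C = 8.7483.
Slope k = (n·Σd·ln f − Σd·Σln f)/(n·Σ(d)² − (Σd)²) = (6·33.6941 − 20.0000·8.7483)/140.0000 = 0.19428; ln C = (Σln f − k·Σd)/n = 0.81043.

k = 0.19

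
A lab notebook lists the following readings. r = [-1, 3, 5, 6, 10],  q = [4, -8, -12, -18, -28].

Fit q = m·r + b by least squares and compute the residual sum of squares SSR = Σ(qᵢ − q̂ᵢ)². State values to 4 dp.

Sums needed: Σr·r = 171, Σr = 23, Σ1 = 5.
Right-hand side: Σr·q = -476, Σq = -62.
Determinant 171·5 − 23² = 326.
m = ((-476)·5 − 23·(-62))/326 = -477/163; b = (171·(-62) − 23·(-476))/326 = 173/163.
Residuals: 2/163, -46/163, 256/163, -245/163, 33/163; SSR = 790/163.

SSR = 4.8466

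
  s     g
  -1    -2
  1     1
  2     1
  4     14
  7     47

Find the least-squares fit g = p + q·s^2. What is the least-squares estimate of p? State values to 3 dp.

Forming AᵀA = [[5, 71]; [71, 2675]] and Aᵀg = [61, 2530]ᵀ gives AᵀA·[p, q]ᵀ = Aᵀg.
Δ = 5·2675 − 71² = 8334.
p = (61·2675 − 71·2530)/8334 = -5485/2778; q = (5·2530 − 71·61)/8334 = 2773/2778.

p = -1.974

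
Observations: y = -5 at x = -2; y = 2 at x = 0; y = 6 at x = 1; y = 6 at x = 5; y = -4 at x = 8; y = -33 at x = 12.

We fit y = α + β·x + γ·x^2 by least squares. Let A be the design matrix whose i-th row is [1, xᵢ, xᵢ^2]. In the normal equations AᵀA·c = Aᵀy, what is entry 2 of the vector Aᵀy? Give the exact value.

-382

Entry 2 ↔ basis x, so (Aᵀy)_{2} = Σᵢ (x)·yᵢ = (-2)·(-5) + (0)·(2) + (1)·(6) + (5)·(6) + (8)·(-4) + (12)·(-33) = -382.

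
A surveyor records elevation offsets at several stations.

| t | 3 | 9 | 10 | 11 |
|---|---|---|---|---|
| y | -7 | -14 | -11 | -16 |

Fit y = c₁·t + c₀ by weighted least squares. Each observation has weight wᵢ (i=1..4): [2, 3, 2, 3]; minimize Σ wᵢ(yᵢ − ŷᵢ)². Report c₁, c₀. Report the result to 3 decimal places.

c₁ = -1.000, c₀ = -4.000

From the data, Σwᵢ·t·t = 824, Σwᵢ·t = 86, Σwᵢ·1 = 10.
Moment sums: Σwᵢ·t·y = -1168, Σwᵢ·y = -126.
So MᵀWM·[c₁, c₀]ᵀ = MᵀWy: [[824, 86]; [86, 10]]·[c₁, c₀]ᵀ = [-1168, -126]ᵀ.
Δ = 824·10 − 86² = 844.
c₁ = ((-1168)·10 − 86·(-126))/844 = -1; c₀ = (824·(-126) − 86·(-1168))/844 = -4.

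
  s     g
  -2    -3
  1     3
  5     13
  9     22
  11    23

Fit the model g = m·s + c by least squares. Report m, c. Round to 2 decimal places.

m = 2.11, c = 1.47

Entries of XᵀX: Σs·s = 232, Σs = 24, Σ1 = 5.
And Σs·g = 525, Σg = 58.
XᵀX·[m, c]ᵀ = Xᵀg becomes [[232, 24]; [24, 5]]·[m, c]ᵀ = [525, 58]ᵀ.
Eliminating c: 5·(row 1) − 24·(row 2) gives 584·m = 5·525 − 24·58 = 1233, so m = 1233/584.
Then c = (58 − 24·(1233/584))/5 = 107/73.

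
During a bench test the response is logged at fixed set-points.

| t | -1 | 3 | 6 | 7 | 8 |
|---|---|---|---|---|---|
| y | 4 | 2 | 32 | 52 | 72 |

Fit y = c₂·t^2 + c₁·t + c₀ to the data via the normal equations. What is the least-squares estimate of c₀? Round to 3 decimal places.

c₀ = -1.529

Compute the Gram sums: Σt^2·t^2 = 7875, Σt^2·t = 1097, Σt^2 = 159, Σt·t = 159, Σt = 23, Σ1 = 5.
For Mᵀy: Σt^2·y = 8330, Σt·y = 1134, Σy = 162.
MᵀM·[c₂, c₁, c₀]ᵀ = Mᵀy becomes [[7875, 1097, 159]; [1097, 159, 23]; [159, 23, 5]]·[c₂, c₁, c₀]ᵀ = [8330, 1134, 162]ᵀ.
Solving the 3×3 system (Gaussian elimination) gives c₂ = 33682/20371, c₁ = -82592/20371, c₀ = -31144/20371.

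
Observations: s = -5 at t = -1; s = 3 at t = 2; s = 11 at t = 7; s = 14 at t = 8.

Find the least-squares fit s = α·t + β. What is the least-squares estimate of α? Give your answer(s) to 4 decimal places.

The normal system AᵀA·[α, β]ᵀ = Aᵀs is [[118, 16]; [16, 4]]·[α, β]ᵀ = [200, 23]ᵀ.
det = 118·4 − 16² = 216.
α = (200·4 − 16·23)/216 = 2; β = (118·23 − 16·200)/216 = -9/4.

α = 2.0000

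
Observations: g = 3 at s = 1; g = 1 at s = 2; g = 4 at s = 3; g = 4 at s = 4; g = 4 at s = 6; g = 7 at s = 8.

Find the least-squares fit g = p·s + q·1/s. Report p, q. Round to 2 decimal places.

p = 0.79, q = 1.81

Normal-equation sums: Σs·s = 130, Σs·1/s = 6, Σ1/s·1/s = 845/576.
Moment sums: Σs·g = 113, Σ1/s·g = 59/8.
AᵀA·[p, q]ᵀ = Aᵀg becomes [[130, 6]; [6, 845/576]]·[p, q]ᵀ = [113, 59/8]ᵀ.
Δ = 130·(845/576) − 6² = 44557/288.
p = (113·(845/576) − 6·(59/8))/(44557/288) = 69997/89114; q = (130·(59/8) − 6·113)/(44557/288) = 80856/44557.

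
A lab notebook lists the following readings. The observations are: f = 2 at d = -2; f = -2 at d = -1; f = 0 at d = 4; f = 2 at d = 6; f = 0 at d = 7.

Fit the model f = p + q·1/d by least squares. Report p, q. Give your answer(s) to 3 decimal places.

Entries of MᵀM: Σ1 = 5, Σ1/d = -79/84, Σ1/d·1/d = 9601/7056.
Moment sums: Σf = 2, Σ1/d·f = 4/3.
So MᵀM·[p, q]ᵀ = Mᵀf: [[5, -79/84]; [-79/84, 9601/7056]]·[p, q]ᵀ = [2, 4/3]ᵀ.
det = 5·(9601/7056) − (-79/84)² = 10441/1764.
p = (2·(9601/7056) − (-79/84)·(4/3))/(10441/1764) = 14025/20882; q = (5·(4/3) − (-79/84)·2)/(10441/1764) = 15078/10441.

p = 0.672, q = 1.444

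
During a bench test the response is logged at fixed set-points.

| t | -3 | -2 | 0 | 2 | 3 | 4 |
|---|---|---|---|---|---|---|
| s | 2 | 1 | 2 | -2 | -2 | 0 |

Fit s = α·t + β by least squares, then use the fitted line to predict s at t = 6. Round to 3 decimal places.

Forming AᵀA = [[42, 4]; [4, 6]] and Aᵀs = [-18, 1]ᵀ gives AᵀA·[α, β]ᵀ = Aᵀs.
Determinant 42·6 − 4² = 236.
α = ((-18)·6 − 4·1)/236 = -28/59; β = (42·1 − 4·(-18))/236 = 57/118.
At t = 6: ŝ = (-28/59)·(6) + (57/118)·(1) = -279/118.

ŝ = -2.364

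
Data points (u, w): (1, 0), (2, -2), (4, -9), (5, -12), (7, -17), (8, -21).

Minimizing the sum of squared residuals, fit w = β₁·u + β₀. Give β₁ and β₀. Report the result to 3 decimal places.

β₁ = -3.000, β₀ = 3.333

Normal-equation sums: Σu·u = 159, Σu = 27, Σ1 = 6.
For Mᵀw: Σu·w = -387, Σw = -61.
det = 159·6 − 27² = 225.
β₁ = ((-387)·6 − 27·(-61))/225 = -3; β₀ = (159·(-61) − 27·(-387))/225 = 10/3.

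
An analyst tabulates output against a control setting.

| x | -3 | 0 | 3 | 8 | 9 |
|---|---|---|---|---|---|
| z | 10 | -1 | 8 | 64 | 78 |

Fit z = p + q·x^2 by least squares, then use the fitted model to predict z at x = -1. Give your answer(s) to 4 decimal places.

ẑ = 0.8463

Sums needed: Σ1 = 5, Σx^2 = 163, Σx^2·x^2 = 10819.
Right-hand side: Σz = 159, Σx^2·z = 10576.
det = 5·10819 − 163² = 27526.
p = (159·10819 − 163·10576)/27526 = -3667/27526; q = (5·10576 − 163·159)/27526 = 26963/27526.
At x = -1: ẑ = (-3667/27526)·(1) + (26963/27526)·(1) = 11648/13763.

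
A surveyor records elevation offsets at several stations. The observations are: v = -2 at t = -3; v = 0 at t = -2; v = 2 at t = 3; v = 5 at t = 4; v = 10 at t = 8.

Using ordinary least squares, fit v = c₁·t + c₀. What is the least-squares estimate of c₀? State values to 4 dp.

From the data, Σt·t = 102, Σt = 10, Σ1 = 5.
And Σt·v = 112, Σv = 15.
XᵀX·[c₁, c₀]ᵀ = Xᵀv becomes [[102, 10]; [10, 5]]·[c₁, c₀]ᵀ = [112, 15]ᵀ.
det = 102·5 − 10² = 410.
c₁ = (112·5 − 10·15)/410 = 1; c₀ = (102·15 − 10·112)/410 = 1.

c₀ = 1.0000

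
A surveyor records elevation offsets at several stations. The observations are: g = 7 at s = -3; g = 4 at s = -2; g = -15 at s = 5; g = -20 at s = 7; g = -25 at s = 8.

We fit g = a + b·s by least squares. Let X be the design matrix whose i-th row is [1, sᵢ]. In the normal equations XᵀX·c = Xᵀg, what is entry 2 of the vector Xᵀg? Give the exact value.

Entry 2 ↔ basis s, so (Xᵀg)_{2} = Σᵢ (s)·gᵢ = (-3)·(7) + (-2)·(4) + (5)·(-15) + (7)·(-20) + (8)·(-25) = -444.

-444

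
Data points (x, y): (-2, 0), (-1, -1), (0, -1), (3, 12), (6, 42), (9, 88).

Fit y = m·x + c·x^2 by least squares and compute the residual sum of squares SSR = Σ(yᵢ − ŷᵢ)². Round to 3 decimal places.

SSR = 2.213

From the data, Σx·x = 131, Σx·x^2 = 963, Σx^2·x^2 = 7955.
Right-hand side: Σx·y = 1081, Σx^2·y = 8747.
Normal equations: [[131, 963]; [963, 7955]]·[m, c]ᵀ = [1081, 8747]ᵀ.
Δ = 131·7955 − 963² = 114736.
m = (1081·7955 − 963·8747)/114736 = 87997/57368; c = (131·8747 − 963·1081)/114736 = 52427/57368.
Residuals: -16857/28684, -10899/28684, -1, -23709/28684, -2949/28684, 1228/7171; SSR = 63473/28684.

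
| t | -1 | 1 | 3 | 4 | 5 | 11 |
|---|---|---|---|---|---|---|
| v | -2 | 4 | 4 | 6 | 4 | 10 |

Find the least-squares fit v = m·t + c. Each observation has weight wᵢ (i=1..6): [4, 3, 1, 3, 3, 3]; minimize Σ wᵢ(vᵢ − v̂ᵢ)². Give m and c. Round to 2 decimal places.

m = 0.89, c = 0.75

Compute the Gram sums: Σwᵢ·t·t = 502, Σwᵢ·t = 62, Σwᵢ·1 = 17.
For XᵀWv: Σwᵢ·t·v = 494, Σwᵢ·v = 68.
XᵀWX·[m, c]ᵀ = XᵀWv becomes [[502, 62]; [62, 17]]·[m, c]ᵀ = [494, 68]ᵀ.
Δ = 502·17 − 62² = 4690.
m = (494·17 − 62·68)/4690 = 2091/2345; c = (502·68 − 62·494)/4690 = 1754/2345.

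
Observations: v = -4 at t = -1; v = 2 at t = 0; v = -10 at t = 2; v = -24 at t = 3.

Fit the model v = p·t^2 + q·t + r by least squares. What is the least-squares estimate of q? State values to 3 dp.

q = 1.467

With design matrix A, AᵀA = [[98, 34, 14]; [34, 14, 4]; [14, 4, 4]] and Aᵀv = [-260, -88, -36]ᵀ.
Solving the 3×3 system (Gaussian elimination) gives p = -10/3, q = 22/15, r = 6/5.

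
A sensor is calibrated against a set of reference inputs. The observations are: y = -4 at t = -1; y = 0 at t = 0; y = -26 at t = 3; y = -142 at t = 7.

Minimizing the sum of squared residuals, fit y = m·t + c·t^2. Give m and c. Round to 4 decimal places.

From the data, Σt·t = 59, Σt·t^2 = 369, Σt^2·t^2 = 2483.
And Σt·y = -1068, Σt^2·y = -7196.
So MᵀM·[m, c]ᵀ = Mᵀy: [[59, 369]; [369, 2483]]·[m, c]ᵀ = [-1068, -7196]ᵀ.
Eliminating c: 2483·(row 1) − 369·(row 2) gives 10336·m = 2483·(-1068) − 369·(-7196) = 3480, so m = 435/1292.
Then c = ((-7196) − 369·(435/1292))/2483 = -3809/1292.

m = 0.3367, c = -2.9481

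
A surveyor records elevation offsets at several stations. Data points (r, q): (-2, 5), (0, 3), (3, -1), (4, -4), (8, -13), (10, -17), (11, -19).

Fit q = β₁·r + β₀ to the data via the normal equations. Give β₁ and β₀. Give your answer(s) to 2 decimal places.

β₁ = -1.94, β₀ = 2.84

Forming XᵀX = [[314, 34]; [34, 7]] and Xᵀq = [-512, -46]ᵀ gives XᵀX·[β₁, β₀]ᵀ = Xᵀq.
Eliminating β₀: 7·(row 1) − 34·(row 2) gives 1042·β₁ = 7·(-512) − 34·(-46) = -2020, so β₁ = -1010/521.
Then β₀ = ((-46) − 34·(-1010/521))/7 = 1482/521.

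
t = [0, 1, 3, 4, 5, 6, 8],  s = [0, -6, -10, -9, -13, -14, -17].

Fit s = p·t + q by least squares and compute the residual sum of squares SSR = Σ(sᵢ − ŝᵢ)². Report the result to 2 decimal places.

SSR = 14.68

XᵀX·[p, q]ᵀ = Xᵀs reads: 151·p + 27·q = -357;  27·p + 7·q = -69.
(Σt·t = 151, Σt = 27, Σ1 = 7, Σt·s = -357, Σs = -69.)
det = 151·7 − 27² = 328.
p = ((-357)·7 − 27·(-69))/328 = -159/82; q = (151·(-69) − 27·(-357))/328 = -195/82.
Residuals: 195/82, -69/41, -74/41, 93/82, -38/41, 1/82, 73/82; SSR = 602/41.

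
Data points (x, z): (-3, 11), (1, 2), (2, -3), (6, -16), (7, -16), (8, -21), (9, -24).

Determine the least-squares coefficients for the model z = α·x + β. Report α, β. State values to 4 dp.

The normal system MᵀM·[α, β]ᵀ = Mᵀz is [[244, 30]; [30, 7]]·[α, β]ᵀ = [-629, -67]ᵀ.
Eliminating β: 7·(row 1) − 30·(row 2) gives 808·α = 7·(-629) − 30·(-67) = -2393, so α = -2393/808.
Then β = ((-67) − 30·(-2393/808))/7 = 1261/404.

α = -2.9616, β = 3.1213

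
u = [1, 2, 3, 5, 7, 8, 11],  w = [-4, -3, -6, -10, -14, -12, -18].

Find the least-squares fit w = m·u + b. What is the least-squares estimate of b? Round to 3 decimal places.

Entries of MᵀM: Σu·u = 273, Σu = 37, Σ1 = 7.
For Mᵀw: Σu·w = -470, Σw = -67.
So MᵀM·[m, b]ᵀ = Mᵀw: [[273, 37]; [37, 7]]·[m, b]ᵀ = [-470, -67]ᵀ.
det = 273·7 − 37² = 542.
m = ((-470)·7 − 37·(-67))/542 = -811/542; b = (273·(-67) − 37·(-470))/542 = -901/542.

b = -1.662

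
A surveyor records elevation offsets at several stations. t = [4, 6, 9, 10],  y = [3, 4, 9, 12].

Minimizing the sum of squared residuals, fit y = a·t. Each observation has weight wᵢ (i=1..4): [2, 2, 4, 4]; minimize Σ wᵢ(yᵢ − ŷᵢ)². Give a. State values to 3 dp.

a = 1.058

Entries of MᵀWM: Σwᵢ·t·t = 828.
Right-hand side: Σwᵢ·t·y = 876.
So MᵀWM·[a]ᵀ = MᵀWy: [[828]]·[a]ᵀ = [876]ᵀ.
a = 876/828 = 1.05797.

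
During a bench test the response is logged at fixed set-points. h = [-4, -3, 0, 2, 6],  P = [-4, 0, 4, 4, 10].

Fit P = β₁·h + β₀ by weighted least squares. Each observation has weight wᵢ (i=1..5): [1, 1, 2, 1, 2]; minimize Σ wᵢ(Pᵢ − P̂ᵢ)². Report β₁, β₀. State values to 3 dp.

MᵀWM·[β₁, β₀]ᵀ = MᵀWP reads: 101·β₁ + 7·β₀ = 144;  7·β₁ + 7·β₀ = 28.
(Σwᵢ·h·h = 101, Σwᵢ·h = 7, Σwᵢ·1 = 7, Σwᵢ·h·P = 144, Σwᵢ·P = 28.)
det = 101·7 − 7² = 658.
β₁ = (144·7 − 7·28)/658 = 58/47; β₀ = (101·28 − 7·144)/658 = 130/47.

β₁ = 1.234, β₀ = 2.766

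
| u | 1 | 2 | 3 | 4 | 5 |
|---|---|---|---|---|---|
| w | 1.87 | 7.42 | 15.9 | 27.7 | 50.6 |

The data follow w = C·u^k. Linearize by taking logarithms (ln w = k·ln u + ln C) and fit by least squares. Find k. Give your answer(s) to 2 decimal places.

k = 2.01

Taking logs, ln w = k·ln u + ln C, so regress ln w on ln u.
Σln u = 4.7875, Σ(ln u)² = 6.1995, Σln w = 12.6418, Σln u·ln w = 15.3481.
Equations: 6.1995·k + 4.7875·ln C = 15.3481;  4.7875·k + 5·ln C = 12.6418.
Δ = 6.1995·5 − (4.7875)² = 8.0774; k = (15.3481·5 − 4.7875·12.6418)/8.0774 = 2.00783, ln C = (6.1995·12.6418 − 4.7875·15.3481)/8.0774 = 0.60587.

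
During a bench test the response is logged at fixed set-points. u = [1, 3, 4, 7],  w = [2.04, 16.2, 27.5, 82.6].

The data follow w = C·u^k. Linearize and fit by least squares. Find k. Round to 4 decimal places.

Taking logs, ln w = k·ln u + ln C, so regress ln w on ln u.
Sums: Σln u = 4.4308, Σ(ln u)² = 6.9153, Σln w = 11.2262, Σln u·ln w = 16.2434.
Normal system: [[6.9153, 4.4308]; [4.4308, 4]]·[k, ln C]ᵀ = [16.2434, 11.2262]ᵀ.
Δ = 6.9153·4 − (4.4308)² = 8.0292; k = (16.2434·4 − 4.4308·11.2262)/8.0292 = 1.89713, ln C = (6.9153·11.2262 − 4.4308·16.2434)/8.0292 = 0.70508.

k = 1.8971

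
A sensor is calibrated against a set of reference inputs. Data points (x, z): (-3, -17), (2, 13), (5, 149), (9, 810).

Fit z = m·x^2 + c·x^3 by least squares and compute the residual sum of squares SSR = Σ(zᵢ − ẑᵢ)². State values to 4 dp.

SSR = 2.8953

MᵀM·[m, c]ᵀ = Mᵀz reads: 7283·m + 61963·c = 69234;  61963·m + 547859·c = 609678.
Eliminating c: 547859·(row 1) − 61963·(row 2) gives 150643728·m = 547859·69234 − 61963·609678 = 152992092, so m = 12749341/12553644.
Then c = (609678 − 61963·(12749341/12553644))/547859 = 12528211/12553644.
Residuals: 842140/1046137, 997860/1046137, -1188912/1046137, 224100/1046137; SSR = 3028912/1046137.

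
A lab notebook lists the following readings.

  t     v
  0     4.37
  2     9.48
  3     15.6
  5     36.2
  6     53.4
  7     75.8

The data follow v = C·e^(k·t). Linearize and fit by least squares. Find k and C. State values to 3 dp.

k = 0.415, C = 4.355

Taking logs, ln v = k·t + ln C, so regress ln v on t.
XᵀX = [[123.0000, 23.0000]; [23.0000, 6]], rhs = [84.8490, 18.3662]ᵀ  (here Σt = 23.0000, Σ(t)² = 123.0000, Σln v = 18.3662, Σt·ln v = 84.8490).
Δ = 123.0000·6 − (23.0000)² = 209.0000; k = (84.8490·6 − 23.0000·18.3662)/209.0000 = 0.41470, ln C = (123.0000·18.3662 − 23.0000·84.8490)/209.0000 = 1.47136, so C = exp(1.47136) = 4.35513.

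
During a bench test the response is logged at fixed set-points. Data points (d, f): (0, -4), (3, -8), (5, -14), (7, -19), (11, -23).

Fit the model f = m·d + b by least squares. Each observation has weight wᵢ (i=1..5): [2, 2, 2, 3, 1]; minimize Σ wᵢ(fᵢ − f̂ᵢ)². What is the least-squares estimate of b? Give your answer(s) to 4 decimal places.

b = -3.8182

From the data, Σwᵢ·d·d = 336, Σwᵢ·d = 48, Σwᵢ·1 = 10.
Right-hand side: Σwᵢ·d·f = -840, Σwᵢ·f = -132.
XᵀWX·[m, b]ᵀ = XᵀWf becomes [[336, 48]; [48, 10]]·[m, b]ᵀ = [-840, -132]ᵀ.
Δ = 336·10 − 48² = 1056.
m = ((-840)·10 − 48·(-132))/1056 = -43/22; b = (336·(-132) − 48·(-840))/1056 = -42/11.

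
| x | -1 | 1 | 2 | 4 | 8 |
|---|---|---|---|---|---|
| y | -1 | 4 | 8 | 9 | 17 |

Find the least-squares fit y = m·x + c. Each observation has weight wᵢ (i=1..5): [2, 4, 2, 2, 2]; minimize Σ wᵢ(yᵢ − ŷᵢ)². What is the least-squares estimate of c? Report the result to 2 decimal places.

MᵀWM·[m, c]ᵀ = MᵀWy reads: 174·m + 30·c = 394;  30·m + 12·c = 82.
(Σwᵢ·x·x = 174, Σwᵢ·x = 30, Σwᵢ·1 = 12, Σwᵢ·x·y = 394, Σwᵢ·y = 82.)
Determinant 174·12 − 30² = 1188.
m = (394·12 − 30·82)/1188 = 21/11; c = (174·82 − 30·394)/1188 = 68/33.

c = 2.06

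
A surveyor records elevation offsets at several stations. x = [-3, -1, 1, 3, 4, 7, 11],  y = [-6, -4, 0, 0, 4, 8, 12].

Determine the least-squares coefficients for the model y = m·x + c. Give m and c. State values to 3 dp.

m = 1.330, c = -2.180

The normal equations are: 206·m + 22·c = 226;  22·m + 7·c = 14.
Determinant 206·7 − 22² = 958.
m = (226·7 − 22·14)/958 = 637/479; c = (206·14 − 22·226)/958 = -1044/479.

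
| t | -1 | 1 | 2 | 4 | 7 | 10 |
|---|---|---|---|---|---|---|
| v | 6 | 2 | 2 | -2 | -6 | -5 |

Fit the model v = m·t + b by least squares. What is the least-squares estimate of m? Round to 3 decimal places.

m = -1.068

Compute the Gram sums: Σt·t = 171, Σt = 23, Σ1 = 6.
Moment sums: Σt·v = -100, Σv = -3.
XᵀX·[m, b]ᵀ = Xᵀv becomes [[171, 23]; [23, 6]]·[m, b]ᵀ = [-100, -3]ᵀ.
Δ = 171·6 − 23² = 497.
m = ((-100)·6 − 23·(-3))/497 = -531/497; b = (171·(-3) − 23·(-100))/497 = 1787/497.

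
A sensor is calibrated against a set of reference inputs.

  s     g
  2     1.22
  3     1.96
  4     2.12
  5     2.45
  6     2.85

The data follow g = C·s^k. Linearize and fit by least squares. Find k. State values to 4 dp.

k = 0.7234

Taking logs, ln g = k·ln s + ln C, so regress ln g on ln s.
Σln s = 6.5793, Σ(ln s)² = 9.4099, Σln g = 3.5666, Σln s·ln g = 5.2376.
Normal system: [[9.4099, 6.5793]; [6.5793, 5]]·[k, ln C]ᵀ = [5.2376, 3.5666]ᵀ.
Slope k = (n·Σln s·ln g − Σln s·Σln g)/(n·Σ(ln s)² − (Σln s)²) = (5·5.2376 − 6.5793·3.5666)/3.7630 = 0.72340; ln C = (Σln g − k·Σln s)/n = -0.23856.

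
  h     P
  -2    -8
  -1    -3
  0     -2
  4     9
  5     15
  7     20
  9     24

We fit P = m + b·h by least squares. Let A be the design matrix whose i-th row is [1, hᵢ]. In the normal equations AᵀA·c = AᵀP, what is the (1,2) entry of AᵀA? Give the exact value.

Row 1 ↔ basis 1, column 2 ↔ basis h, so (AᵀA)_{1,2} = Σᵢ h = (1)·(-2) + (1)·(-1) + (1)·(0) + (1)·(4) + (1)·(5) + (1)·(7) + (1)·(9) = 22.

22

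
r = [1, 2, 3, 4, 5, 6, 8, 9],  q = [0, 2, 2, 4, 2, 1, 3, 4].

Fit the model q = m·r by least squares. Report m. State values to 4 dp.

m = 0.4322

The normal equations are: 236·m = 102.
(Σr·r = 236, Σr·q = 102.)
m = 102/236 = 0.432203.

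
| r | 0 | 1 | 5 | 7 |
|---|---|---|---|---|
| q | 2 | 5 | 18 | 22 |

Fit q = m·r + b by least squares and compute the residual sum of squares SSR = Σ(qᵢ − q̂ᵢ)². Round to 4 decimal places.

SSR = 1.8779

Sums needed: Σr·r = 75, Σr = 13, Σ1 = 4.
For Xᵀq: Σr·q = 249, Σq = 47.
So XᵀX·[m, b]ᵀ = Xᵀq: [[75, 13]; [13, 4]]·[m, b]ᵀ = [249, 47]ᵀ.
Δ = 75·4 − 13² = 131.
m = (249·4 − 13·47)/131 = 385/131; b = (75·47 − 13·249)/131 = 288/131.
Residuals: -26/131, -18/131, 145/131, -101/131; SSR = 246/131.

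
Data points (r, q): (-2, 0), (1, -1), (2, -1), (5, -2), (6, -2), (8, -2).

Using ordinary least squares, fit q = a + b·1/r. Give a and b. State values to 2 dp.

Compute the Gram sums: Σ1 = 6, Σ1/r = 179/120, Σ1/r·1/r = 22801/14400.
Right-hand side: Σq = -8, Σ1/r·q = -149/60.
det = 6·(22801/14400) − (179/120)² = 20953/2880.
a = ((-8)·(22801/14400) − (179/120)·(-149/60))/(20953/2880) = -129066/104765; b = (6·(-149/60) − (179/120)·(-8))/(20953/2880) = -8544/20953.

a = -1.23, b = -0.41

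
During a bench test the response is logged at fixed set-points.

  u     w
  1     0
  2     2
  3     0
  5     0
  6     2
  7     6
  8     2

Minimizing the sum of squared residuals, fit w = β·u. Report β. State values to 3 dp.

β = 0.394

Setting ∂/∂β … = 0 gives: 188·β = 74.
β = 74/188 = 0.393617.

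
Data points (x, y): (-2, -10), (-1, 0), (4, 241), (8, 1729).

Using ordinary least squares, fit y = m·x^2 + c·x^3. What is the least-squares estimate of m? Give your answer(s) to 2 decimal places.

m = 3.19

Forming MᵀM = [[4369, 33759]; [33759, 266305]] and Mᵀy = [114472, 900752]ᵀ gives MᵀM·[m, c]ᵀ = Mᵀy.
Δ = 4369·266305 − 33759² = 23816464.
m = (114472·266305 − 33759·900752)/23816464 = 9497399/2977058; c = (4369·900752 − 33759·114472)/23816464 = 8865655/2977058.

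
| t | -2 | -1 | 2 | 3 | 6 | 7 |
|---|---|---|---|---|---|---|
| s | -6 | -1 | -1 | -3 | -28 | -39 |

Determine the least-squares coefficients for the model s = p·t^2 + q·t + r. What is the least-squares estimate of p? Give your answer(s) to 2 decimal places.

p = -1.03

Sums needed: Σt^2·t^2 = 3811, Σt^2·t = 585, Σt^2 = 103, Σt·t = 103, Σt = 15, Σ1 = 6.
Moment sums: Σt^2·s = -2975, Σt·s = -439, Σs = -78.
Row-reducing yields p = -39/38, q = 7001/4978, r = 2744/2489.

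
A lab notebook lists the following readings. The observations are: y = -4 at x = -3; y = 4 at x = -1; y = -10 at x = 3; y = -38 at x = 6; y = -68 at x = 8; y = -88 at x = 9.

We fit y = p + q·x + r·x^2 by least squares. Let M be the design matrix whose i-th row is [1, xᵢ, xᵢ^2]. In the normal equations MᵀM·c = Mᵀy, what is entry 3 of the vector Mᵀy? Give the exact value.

Entry 3 ↔ basis x^2, so (Mᵀy)_{3} = Σᵢ (x^2)·yᵢ = (9)·(-4) + (1)·(4) + (9)·(-10) + (36)·(-38) + (64)·(-68) + (81)·(-88) = -12970.

-12970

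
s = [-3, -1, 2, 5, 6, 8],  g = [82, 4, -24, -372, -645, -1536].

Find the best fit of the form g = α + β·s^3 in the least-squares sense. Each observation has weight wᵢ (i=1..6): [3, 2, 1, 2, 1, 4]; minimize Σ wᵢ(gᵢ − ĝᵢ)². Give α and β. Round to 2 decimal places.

With design matrix A, AᵀWA = [[13, 2439]; [2439, 1128735]] and AᵀWg = [-7303, -3384890]ᵀ.
det = 13·1128735 − 2439² = 8724834.
α = ((-7303)·1128735 − 2439·(-3384890))/8724834 = 1399445/969426; β = (13·(-3384890) − 2439·(-7303))/8724834 = -26191553/8724834.

α = 1.44, β = -3.00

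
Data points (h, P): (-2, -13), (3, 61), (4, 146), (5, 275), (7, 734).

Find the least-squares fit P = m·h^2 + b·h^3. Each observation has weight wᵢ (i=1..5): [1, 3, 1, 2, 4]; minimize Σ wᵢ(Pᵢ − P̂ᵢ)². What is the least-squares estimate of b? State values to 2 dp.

b = 2.01

Setting ∂/∂m … = 0 gives: 11369·m + 75199·b = 161545;  75199·m + 508193·b = 1090187.
Eliminating b: 508193·(row 1) − 75199·(row 2) gives 122756616·m = 508193·161545 − 75199·1090187 = 115065972, so m = 3196277/3409906.
Then b = (1090187 − 75199·(3196277/3409906))/508193 = 6842043/3409906.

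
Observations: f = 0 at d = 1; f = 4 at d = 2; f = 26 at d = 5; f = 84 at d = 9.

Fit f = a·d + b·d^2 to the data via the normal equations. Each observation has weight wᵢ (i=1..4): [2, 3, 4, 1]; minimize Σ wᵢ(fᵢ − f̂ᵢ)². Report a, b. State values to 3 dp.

Compute the Gram sums: Σwᵢ·d·d = 195, Σwᵢ·d·d^2 = 1255, Σwᵢ·d^2·d^2 = 9111.
Right-hand side: Σwᵢ·d·f = 1300, Σwᵢ·d^2·f = 9452.
So AᵀWA·[a, b]ᵀ = AᵀWf: [[195, 1255]; [1255, 9111]]·[a, b]ᵀ = [1300, 9452]ᵀ.
Determinant 195·9111 − 1255² = 201620.
a = (1300·9111 − 1255·9452)/201620 = -898/10081; b = (195·9452 − 1255·1300)/201620 = 10582/10081.

a = -0.089, b = 1.050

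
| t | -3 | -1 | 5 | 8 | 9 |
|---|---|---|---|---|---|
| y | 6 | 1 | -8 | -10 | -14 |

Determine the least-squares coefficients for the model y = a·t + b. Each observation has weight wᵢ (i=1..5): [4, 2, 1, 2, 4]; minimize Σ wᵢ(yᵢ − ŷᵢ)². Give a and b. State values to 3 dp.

a = -1.572, b = 0.740

Compute the Gram sums: Σwᵢ·t·t = 515, Σwᵢ·t = 43, Σwᵢ·1 = 13.
And Σwᵢ·t·y = -778, Σwᵢ·y = -58.
Δ = 515·13 − 43² = 4846.
a = ((-778)·13 − 43·(-58))/4846 = -3810/2423; b = (515·(-58) − 43·(-778))/4846 = 1792/2423.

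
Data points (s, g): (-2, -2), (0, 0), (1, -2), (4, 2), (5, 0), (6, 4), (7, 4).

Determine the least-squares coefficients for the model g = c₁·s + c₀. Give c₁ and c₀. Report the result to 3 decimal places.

c₁ = 0.647, c₀ = -1.084

Compute the Gram sums: Σs·s = 131, Σs = 21, Σ1 = 7.
Right-hand side: Σs·g = 62, Σg = 6.
Normal equations: [[131, 21]; [21, 7]]·[c₁, c₀]ᵀ = [62, 6]ᵀ.
Eliminating c₀: 7·(row 1) − 21·(row 2) gives 476·c₁ = 7·62 − 21·6 = 308, so c₁ = 11/17.
Then c₀ = (6 − 21·(11/17))/7 = -129/119.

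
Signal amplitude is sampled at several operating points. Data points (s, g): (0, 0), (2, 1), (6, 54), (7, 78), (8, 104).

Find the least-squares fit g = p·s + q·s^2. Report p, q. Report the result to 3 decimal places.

The normal system MᵀM·[p, q]ᵀ = Mᵀg is [[153, 1079]; [1079, 7809]]·[p, q]ᵀ = [1704, 12426]ᵀ.
Δ = 153·7809 − 1079² = 30536.
p = (1704·7809 − 1079·12426)/30536 = -50559/15268; q = (153·12426 − 1079·1704)/30536 = 31281/15268.

p = -3.311, q = 2.049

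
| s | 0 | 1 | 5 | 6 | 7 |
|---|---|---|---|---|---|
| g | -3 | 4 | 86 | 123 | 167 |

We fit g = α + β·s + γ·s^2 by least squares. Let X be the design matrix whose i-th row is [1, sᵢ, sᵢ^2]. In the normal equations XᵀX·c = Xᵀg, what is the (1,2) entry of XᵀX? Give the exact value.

19

Row 1 ↔ basis 1, column 2 ↔ basis s, so (XᵀX)_{1,2} = Σᵢ s = (1)·(0) + (1)·(1) + (1)·(5) + (1)·(6) + (1)·(7) = 19.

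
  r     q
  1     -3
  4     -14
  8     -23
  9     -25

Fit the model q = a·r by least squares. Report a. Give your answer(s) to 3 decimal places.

Compute the Gram sums: Σr·r = 162.
And Σr·q = -468.
Hence a = -468 / 162 ≈ -2.88889.

a = -2.889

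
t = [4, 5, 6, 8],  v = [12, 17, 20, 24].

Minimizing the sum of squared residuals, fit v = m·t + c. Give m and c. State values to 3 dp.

Compute the Gram sums: Σt·t = 141, Σt = 23, Σ1 = 4.
Moment sums: Σt·v = 445, Σv = 73.
Normal equations: [[141, 23]; [23, 4]]·[m, c]ᵀ = [445, 73]ᵀ.
Eliminating c: 4·(row 1) − 23·(row 2) gives 35·m = 4·445 − 23·73 = 101, so m = 101/35.
Then c = (73 − 23·(101/35))/4 = 58/35.

m = 2.886, c = 1.657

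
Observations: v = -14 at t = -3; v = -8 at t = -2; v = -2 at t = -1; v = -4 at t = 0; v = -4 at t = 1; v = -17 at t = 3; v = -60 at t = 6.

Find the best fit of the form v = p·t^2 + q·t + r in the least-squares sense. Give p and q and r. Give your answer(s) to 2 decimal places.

Compute the Gram sums: Σt^2·t^2 = 1476, Σt^2·t = 208, Σt^2 = 60, Σt·t = 60, Σt = 4, Σ1 = 7.
Right-hand side: Σt^2·v = -2477, Σt·v = -355, Σv = -109.
So XᵀX·[p, q, r]ᵀ = Xᵀv: [[1476, 208, 60]; [208, 60, 4]; [60, 4, 7]]·[p, q, r]ᵀ = [-2477, -355, -109]ᵀ.
Solving the 3×3 system (Gaussian elimination) gives p = -9547/6332, q = -3379/6332, r = -3709/1583.

p = -1.51, q = -0.53, r = -2.34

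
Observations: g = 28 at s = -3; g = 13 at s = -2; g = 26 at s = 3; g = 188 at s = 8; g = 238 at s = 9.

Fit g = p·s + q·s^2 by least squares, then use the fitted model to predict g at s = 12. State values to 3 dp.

XᵀX·[p, q]ᵀ = Xᵀg reads: 167·p + 1233·q = 3614;  1233·p + 10835·q = 31848.
Determinant 167·10835 − 1233² = 289156.
p = (3614·10835 − 1233·31848)/289156 = -7921/20654; q = (167·31848 − 1233·3614)/289156 = 61611/20654.
At s = 12: ĝ = (-7921/20654)·(12) + (61611/20654)·(144) = 4388466/10327.

ĝ = 424.951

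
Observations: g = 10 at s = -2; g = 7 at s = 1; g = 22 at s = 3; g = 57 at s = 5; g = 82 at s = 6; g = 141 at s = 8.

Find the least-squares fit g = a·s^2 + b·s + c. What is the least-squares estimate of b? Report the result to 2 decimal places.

Sums needed: Σs^2·s^2 = 6115, Σs^2·s = 873, Σs^2 = 139, Σs·s = 139, Σs = 21, Σ1 = 6.
Right-hand side: Σs^2·g = 13646, Σs·g = 1958, Σg = 319.
Normal equations: [[6115, 873, 139]; [873, 139, 21]; [139, 21, 6]]·[a, b, c]ᵀ = [13646, 1958, 319]ᵀ.
Inverting the 3×3 Gram matrix, [a, b, c]ᵀ = [15847/7543, 3398/7543, 1159/397]ᵀ.

b = 0.45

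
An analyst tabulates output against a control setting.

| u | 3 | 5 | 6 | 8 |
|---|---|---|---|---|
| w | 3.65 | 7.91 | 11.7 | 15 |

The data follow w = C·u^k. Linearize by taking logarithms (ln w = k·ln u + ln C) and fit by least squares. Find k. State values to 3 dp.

k = 1.486

Let Y = ln w. Fitting Y = k·ln u + ln C by least squares:
Σln u = 6.5793, Σ(ln u)² = 11.3317, Σln w = 8.5305, Σln u·ln w = 14.7892.
Normal system: [[11.3317, 6.5793]; [6.5793, 4]]·[k, ln C]ᵀ = [14.7892, 8.5305]ᵀ.
Solving (det = 2.0403): k = 1.48620, ln C = -0.31190.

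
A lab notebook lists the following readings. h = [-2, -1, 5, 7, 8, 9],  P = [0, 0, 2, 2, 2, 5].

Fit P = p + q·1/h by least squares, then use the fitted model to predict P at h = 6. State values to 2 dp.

P̂ = 2.68

Forming MᵀM = [[6, -2321/2520]; [-2321/2520, 8499241/6350400]] and MᵀP = [11, 1879/1260]ᵀ gives MᵀM·[p, q]ᵀ = MᵀP.
Δ = 6·(8499241/6350400) − (-2321/2520)² = 9121681/1270080.
p = (11·(8499241/6350400) − (-2321/2520)·(1879/1260))/(9121681/1270080) = 102213969/45608405; q = (6·(1879/1260) − (-2321/2520)·11)/(9121681/1270080) = 24231816/9121681.
At h = 6: P̂ = (102213969/45608405)·(1) + (24231816/9121681)·(1/6) = 122407149/45608405.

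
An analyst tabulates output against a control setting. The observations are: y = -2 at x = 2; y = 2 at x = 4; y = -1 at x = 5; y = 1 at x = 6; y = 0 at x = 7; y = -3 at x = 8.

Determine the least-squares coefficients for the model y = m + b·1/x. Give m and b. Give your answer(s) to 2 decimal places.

m = 0.01, b = -2.23

The normal equations are: 6·m + (1163/840)·b = -3;  (1163/840)·m + (293749/705600)·b = -109/120.
det = 6·(293749/705600) − (1163/840)² = 16397/28224.
m = ((-3)·(293749/705600) − (1163/840)·(-109/120))/(16397/28224) = 6122/409925; b = (6·(-109/120) − (1163/840)·(-3))/(16397/28224) = -182952/81985.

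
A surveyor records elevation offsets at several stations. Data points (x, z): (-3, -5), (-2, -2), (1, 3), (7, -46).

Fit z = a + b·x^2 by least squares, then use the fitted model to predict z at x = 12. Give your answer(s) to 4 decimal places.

Compute the Gram sums: Σ1 = 4, Σx^2 = 63, Σx^2·x^2 = 2499.
For Aᵀz: Σz = -50, Σx^2·z = -2304.
So AᵀA·[a, b]ᵀ = Aᵀz: [[4, 63]; [63, 2499]]·[a, b]ᵀ = [-50, -2304]ᵀ.
det = 4·2499 − 63² = 6027.
a = ((-50)·2499 − 63·(-2304))/6027 = 962/287; b = (4·(-2304) − 63·(-50))/6027 = -2022/2009.
At x = 12: ẑ = (962/287)·(1) + (-2022/2009)·(144) = -284434/2009.

ẑ = -141.5799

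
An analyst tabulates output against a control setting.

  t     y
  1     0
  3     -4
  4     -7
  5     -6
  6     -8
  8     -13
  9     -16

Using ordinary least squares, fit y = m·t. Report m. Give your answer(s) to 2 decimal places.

m = -1.58

From the data, Σt·t = 232.
Right-hand side: Σt·y = -366.
So MᵀM·[m]ᵀ = Mᵀy: [[232]]·[m]ᵀ = [-366]ᵀ.
m = (-366)/232 = -1.57759.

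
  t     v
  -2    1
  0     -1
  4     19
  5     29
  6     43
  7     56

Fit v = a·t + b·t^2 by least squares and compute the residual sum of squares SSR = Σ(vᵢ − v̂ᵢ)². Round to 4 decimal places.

SSR = 4.9636

From the data, Σt·t = 130, Σt·t^2 = 740, Σt^2·t^2 = 4594.
And Σt·v = 869, Σt^2·v = 5325.
Normal equations: [[130, 740]; [740, 4594]]·[a, b]ᵀ = [869, 5325]ᵀ.
Eliminating b: 4594·(row 1) − 740·(row 2) gives 49620·a = 4594·869 − 740·5325 = 51686, so a = 25843/24810.
Then b = (5325 − 740·(25843/24810))/4594 = 4919/4962.
Residuals: -10942/12405, -1, -12751/12405, -820/827, 4392/4135, 1652/12405; SSR = 61574/12405.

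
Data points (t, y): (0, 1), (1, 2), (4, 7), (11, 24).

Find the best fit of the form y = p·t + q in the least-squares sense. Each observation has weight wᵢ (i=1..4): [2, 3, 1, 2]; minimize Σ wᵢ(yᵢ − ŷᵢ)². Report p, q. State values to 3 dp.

p = 2.140, q = 0.116

MᵀWM·[p, q]ᵀ = MᵀWy reads: 261·p + 29·q = 562;  29·p + 8·q = 63.
det = 261·8 − 29² = 1247.
p = (562·8 − 29·63)/1247 = 2669/1247; q = (261·63 − 29·562)/1247 = 5/43.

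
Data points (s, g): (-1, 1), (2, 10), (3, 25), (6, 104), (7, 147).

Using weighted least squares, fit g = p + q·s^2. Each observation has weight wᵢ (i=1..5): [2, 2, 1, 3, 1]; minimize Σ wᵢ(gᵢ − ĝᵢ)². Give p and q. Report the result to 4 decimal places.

p = -2.1818, q = 2.9866

Normal-equation sums: Σwᵢ·1 = 9, Σwᵢ·s^2 = 176, Σwᵢ·s^2·s^2 = 6404.
Right-hand side: Σwᵢ·g = 506, Σwᵢ·s^2·g = 18742.
So AᵀWA·[p, q]ᵀ = AᵀWg: [[9, 176]; [176, 6404]]·[p, q]ᵀ = [506, 18742]ᵀ.
det = 9·6404 − 176² = 26660.
p = (506·6404 − 176·18742)/26660 = -14542/6665; q = (9·18742 − 176·506)/26660 = 39811/13330.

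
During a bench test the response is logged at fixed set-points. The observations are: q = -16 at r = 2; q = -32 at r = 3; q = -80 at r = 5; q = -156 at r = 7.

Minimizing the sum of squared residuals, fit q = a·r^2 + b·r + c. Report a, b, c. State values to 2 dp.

a = -3.26, b = 1.46, c = -6.28

Compute the Gram sums: Σr^2·r^2 = 3123, Σr^2·r = 503, Σr^2 = 87, Σr·r = 87, Σr = 17, Σ1 = 4.
For Xᵀq: Σr^2·q = -9996, Σr·q = -1620, Σq = -284.
Row-reducing yields a = -649/199, b = 291/199, c = -1250/199.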